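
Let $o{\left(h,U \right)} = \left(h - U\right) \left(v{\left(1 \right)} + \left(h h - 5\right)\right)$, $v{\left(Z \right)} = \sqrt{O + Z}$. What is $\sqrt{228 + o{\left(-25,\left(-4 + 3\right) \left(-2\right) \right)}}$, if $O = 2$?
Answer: $\sqrt{-16512 - 27 \sqrt{3}} \approx 128.68 i$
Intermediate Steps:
$v{\left(Z \right)} = \sqrt{2 + Z}$
$o{\left(h,U \right)} = \left(h - U\right) \left(-5 + \sqrt{3} + h^{2}\right)$ ($o{\left(h,U \right)} = \left(h - U\right) \left(\sqrt{2 + 1} + \left(h h - 5\right)\right) = \left(h - U\right) \left(\sqrt{3} + \left(h^{2} - 5\right)\right) = \left(h - U\right) \left(\sqrt{3} + \left(-5 + h^{2}\right)\right) = \left(h - U\right) \left(-5 + \sqrt{3} + h^{2}\right)$)
$\sqrt{228 + o{\left(-25,\left(-4 + 3\right) \left(-2\right) \right)}} = \sqrt{228 - \left(-125 + 15625 + 25 \sqrt{3} + \left(-4 + 3\right) \left(-2\right) \left(-25\right)^{2} + \left(-4 + 3\right) \left(-2\right) \sqrt{3} - 5 \left(-4 + 3\right) \left(-2\right)\right)} = \sqrt{228 - \left(15500 + 25 \sqrt{3} + \left(-1\right) \left(-2\right) 625 + \left(-1\right) \left(-2\right) \sqrt{3} - \left(-5\right) \left(-2\right)\right)} = \sqrt{228 - \left(15490 + 1250 + 27 \sqrt{3}\right)} = \sqrt{228 - \left(16740 + 27 \sqrt{3}\right)} = \sqrt{-16512 - 27 \sqrt{3}}$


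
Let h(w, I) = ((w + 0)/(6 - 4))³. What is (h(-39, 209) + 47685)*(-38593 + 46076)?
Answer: 2410730763/8 ≈ 3.0134e+8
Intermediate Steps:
h(w, I) = w³/8 (h(w, I) = (w/2)³ = w³/8)
(h(-39, 209) + 47685)*(-38593 + 46076) = ((⅛)*(-39)³ + 47685)*(-38593 + 46076) = ((⅛)*(-59319) + 47685)*7483 = (-59319/8 + 47685)*7483 = (322161/8)*7483 = 2410730763/8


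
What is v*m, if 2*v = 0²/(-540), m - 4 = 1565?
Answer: 0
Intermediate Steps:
m = 1569 (m = 4 + 1565 = 1569)
v = 0 (v = (0²/(-540))/2 = (0*(-1/540))/2 = (½)*0 = 0)
v*m = 0*1569 = 0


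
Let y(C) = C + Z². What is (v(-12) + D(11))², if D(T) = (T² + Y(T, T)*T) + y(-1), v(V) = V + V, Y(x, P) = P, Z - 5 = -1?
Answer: 54289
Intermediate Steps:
Z = 4 (Z = 5 - 1 = 4)
v(V) = 2*V
y(C) = 16 + C (y(C) = C + 4² = C + 16 = 16 + C)
D(T) = 15 + 2*T² (D(T) = (T² + T*T) + (16 - 1) = (T² + T²) + 15 = 2*T² + 15 = 15 + 2*T²)
(v(-12) + D(11))² = (2*(-12) + (15 + 2*11²))² = (-24 + (15 + 2*121))² = (-24 + (15 + 242))² = (-24 + 257)² = 233² = 54289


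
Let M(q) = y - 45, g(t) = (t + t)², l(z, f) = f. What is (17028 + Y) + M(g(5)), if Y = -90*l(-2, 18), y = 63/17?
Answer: 261234/17 ≈ 15367.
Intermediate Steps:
y = 63/17 (y = 63*(1/17) = 63/17 ≈ 3.7059)
Y = -1620 (Y = -90*18 = -1620)
g(t) = 4*t² (g(t) = (2*t)² = 4*t²)
M(q) = -702/17 (M(q) = 63/17 - 45 = -702/17)
(17028 + Y) + M(g(5)) = (17028 - 1620) - 702/17 = 15408 - 702/17 = 261234/17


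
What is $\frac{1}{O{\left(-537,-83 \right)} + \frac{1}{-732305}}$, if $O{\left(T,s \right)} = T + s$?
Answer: $- \frac{732305}{454029101} \approx -0.0016129$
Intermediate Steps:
$\frac{1}{O{\left(-537,-83 \right)} + \frac{1}{-732305}} = \frac{1}{\left(-537 - 83\right) + \frac{1}{-732305}} = \frac{1}{-620 - \frac{1}{732305}} = \frac{1}{- \frac{454029101}{732305}} = - \frac{732305}{454029101}$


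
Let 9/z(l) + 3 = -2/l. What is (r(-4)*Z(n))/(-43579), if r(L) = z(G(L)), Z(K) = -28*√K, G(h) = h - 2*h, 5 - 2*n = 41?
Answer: -216*I*√2/43579 ≈ -0.0070096*I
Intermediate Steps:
n = -18 (n = 5/2 - ½*41 = 5/2 - 41/2 = -18)
G(h) = -h
z(l) = 9/(-3 - 2/l)
r(L) = 9*L/(2 - 3*L) (r(L) = -9*(-L)/(2 + 3*(-L)) = -9*(-L)/(2 - 3*L) = 9*L/(2 - 3*L))
(r(-4)*Z(n))/(-43579) = ((9*(-4)/(2 - 3*(-4)))*(-84*I*√2))/(-43579) = ((9*(-4)/(2 + 12))*(-84*I*√2))*(-1/43579) = ((9*(-4)/14)*(-84*I*√2))*(-1/43579) = ((9*(-4)*(1/14))*(-84*I*√2))*(-1/43579) = -(-216)*I*√2*(-1/43579) = (216*I*√2)*(-1/43579) = -216*I*√2/43579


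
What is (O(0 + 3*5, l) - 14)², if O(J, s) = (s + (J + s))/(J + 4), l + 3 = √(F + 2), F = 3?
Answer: 66069/361 - 1028*√5/361 ≈ 176.65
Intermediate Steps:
l = -3 + √5 (l = -3 + √(3 + 2) = -3 + √5 ≈ -0.76393)
O(J, s) = (J + 2*s)/(4 + J)
(O(0 + 3*5, l) - 14)² = (((0 + 3*5) + 2*(-3 + √5))/(4 + (0 + 3*5)) - 14)² = (((0 + 15) + (-6 + 2*√5))/(4 + (0 + 15)) - 14)² = ((15 + (-6 + 2*√5))/(4 + 15) - 14)² = ((9 + 2*√5)/19 - 14)² = ((9/19 + 2*√5/19) - 14)² = (-257/19 + 2*√5/19)²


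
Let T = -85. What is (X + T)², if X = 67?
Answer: 324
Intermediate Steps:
(X + T)² = (67 - 85)² = (-18)² = 324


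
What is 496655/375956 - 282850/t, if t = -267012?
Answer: 59737999865/25096190868 ≈ 2.3804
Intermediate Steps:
496655/375956 - 282850/t = 496655/375956 - 282850/(-267012) = 496655*(1/375956) - 282850*(-1/267012) = 496655/375956 + 141425/133506 = 59737999865/25096190868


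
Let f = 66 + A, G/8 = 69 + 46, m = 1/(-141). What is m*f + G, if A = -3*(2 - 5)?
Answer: 43215/47 ≈ 919.47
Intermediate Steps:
m = -1/141 ≈ -0.0070922
G = 920 (G = 8*(69 + 46) = 8*115 = 920)
A = 9 (A = -3*(-3) = 9)
f = 75 (f = 66 + 9 = 75)
m*f + G = -1/141*75 + 920 = -25/47 + 920 = 43215/47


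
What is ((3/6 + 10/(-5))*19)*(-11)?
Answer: 627/2 ≈ 313.50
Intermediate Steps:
((3/6 + 10/(-5))*19)*(-11) = ((3*(⅙) + 10*(-⅕))*19)*(-11) = ((½ - 2)*19)*(-11) = -3/2*19*(-11) = -57/2*(-11) = 627/2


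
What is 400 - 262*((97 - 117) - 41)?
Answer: 16382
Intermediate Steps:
400 - 262*((97 - 117) - 41) = 400 - 262*(-20 - 41) = 400 - 262*(-61) = 400 + 15982 = 16382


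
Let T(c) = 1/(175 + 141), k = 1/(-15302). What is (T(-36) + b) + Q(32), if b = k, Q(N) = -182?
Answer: -440016819/2417716 ≈ -182.00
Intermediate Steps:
k = -1/15302 ≈ -6.5351e-5
T(c) = 1/316
b = -1/15302 ≈ -6.5351e-5
(T(-36) + b) + Q(32) = (1/316 - 1/15302) - 182 = 7493/2417716 - 182 = -440016819/2417716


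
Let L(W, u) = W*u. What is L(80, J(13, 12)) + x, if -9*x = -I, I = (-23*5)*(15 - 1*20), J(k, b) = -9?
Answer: -5905/9 ≈ -656.11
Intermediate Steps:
I = 575 (I = -115*(15 - 20) = -115*(-5) = 575)
x = 575/9 (x = -(-1)*575/9 = -1/9*(-575) = 575/9 ≈ 63.889)
L(80, J(13, 12)) + x = 80*(-9) + 575/9 = -720 + 575/9 = -5905/9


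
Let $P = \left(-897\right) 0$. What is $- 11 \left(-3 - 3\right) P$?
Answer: $0$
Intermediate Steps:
$P = 0$
$- 11 \left(-3 - 3\right) P = - 11 \left(-3 - 3\right) 0 = \left(-11\right) \left(-6\right) 0 = 66 \cdot 0 = 0$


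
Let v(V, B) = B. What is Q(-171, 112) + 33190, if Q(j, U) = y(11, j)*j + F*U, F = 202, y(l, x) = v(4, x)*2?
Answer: 114296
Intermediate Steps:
y(l, x) = 2*x (y(l, x) = x*2 = 2*x)
Q(j, U) = 2*j² + 202*U (Q(j, U) = (2*j)*j + 202*U = 2*j² + 202*U)
Q(-171, 112) + 33190 = (2*(-171)² + 202*112) + 33190 = (2*29241 + 22624) + 33190 = (58482 + 22624) + 33190 = 81106 + 33190 = 114296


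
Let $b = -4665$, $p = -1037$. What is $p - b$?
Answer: $3628$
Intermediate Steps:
$p - b = -1037 - -4665 = -1037 + 4665 = 3628$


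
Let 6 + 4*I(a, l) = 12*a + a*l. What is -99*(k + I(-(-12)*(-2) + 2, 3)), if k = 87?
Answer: -297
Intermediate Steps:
I(a, l) = -3/2 + 3*a + a*l/4 (I(a, l) = -3/2 + (12*a + a*l)/4 = -3/2 + (3*a + a*l/4) = -3/2 + 3*a + a*l/4)
-99*(k + I(-(-12)*(-2) + 2, 3)) = -99*(87 + (-3/2 + 3*(-(-12)*(-2) + 2) + (¼)*(-(-12)*(-2) + 2)*3)) = -99*(87 + (-3/2 + 3*(-4*6 + 2) + (¼)*(-4*6 + 2)*3)) = -99*(87 + (-3/2 + 3*(-24 + 2) + (¼)*(-24 + 2)*3)) = -99*(87 + (-3/2 + 3*(-22) + (¼)*(-22)*3)) = -99*(87 + (-3/2 - 66 - 33/2)) = -99*(87 - 84) = -99*3 = -297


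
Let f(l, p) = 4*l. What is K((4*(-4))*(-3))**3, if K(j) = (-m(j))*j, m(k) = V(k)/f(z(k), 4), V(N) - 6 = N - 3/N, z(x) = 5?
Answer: -17353862469/8000 ≈ -2.1692e+6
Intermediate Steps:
V(N) = 6 + N - 3/N (V(N) = 6 + (N - 3/N) = 6 + N - 3/N)
m(k) = 3/10 - 3/(20*k) + k/20 (m(k) = (6 + k - 3/k)/((4*5)) = (6 + k - 3/k)/20 = (6 + k - 3/k)*(1/20) = 3/10 - 3/(20*k) + k/20)
K(j) = 3/20 - j*(6 + j)/20 (K(j) = (-(-3 + j*(6 + j))/(20*j))*j = 3/20 - j*(6 + j)/20)
K((4*(-4))*(-3))**3 = (3/20 - (4*(-4))*(-3)*(6 + (4*(-4))*(-3))/20)**3 = (3/20 - (-16*(-3))*(6 - 16*(-3))/20)**3 = (3/20 - 1/20*48*(6 + 48))**3 = (3/20 - 1/20*48*54)**3 = (3/20 - 648/5)**3 = (-2589/20)**3 = -17353862469/8000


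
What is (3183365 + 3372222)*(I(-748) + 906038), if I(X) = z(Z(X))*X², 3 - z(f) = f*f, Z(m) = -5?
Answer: -74753686340350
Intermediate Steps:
z(f) = 3 - f² (z(f) = 3 - f*f = 3 - f²)
I(X) = -22*X² (I(X) = (3 - 1*(-5)²)*X² = (3 - 1*25)*X² = (3 - 25)*X² = -22*X²)
(3183365 + 3372222)*(I(-748) + 906038) = (3183365 + 3372222)*(-22*(-748)² + 906038) = 6555587*(-22*559504 + 906038) = 6555587*(-12309088 + 906038) = 6555587*(-11403050) = -74753686340350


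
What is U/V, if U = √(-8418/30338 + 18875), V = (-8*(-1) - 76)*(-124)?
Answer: √4343046492554/127905008 ≈ 0.016293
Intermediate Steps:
V = 8432 (V = (8 - 76)*(-124) = -68*(-124) = 8432)
U = √4343046492554/15169 (U = √(-8418*1/30338 + 18875) = √(-4209/15169 + 18875) = √(286310666/15169) = √4343046492554/15169 ≈ 137.39)
U/V = (√4343046492554/15169)/8432 = (√4343046492554/15169)*(1/8432) = √4343046492554/127905008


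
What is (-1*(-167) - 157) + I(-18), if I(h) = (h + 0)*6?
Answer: -98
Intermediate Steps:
I(h) = 6*h (I(h) = h*6 = 6*h)
(-1*(-167) - 157) + I(-18) = (-1*(-167) - 157) + 6*(-18) = (167 - 157) - 108 = 10 - 108 = -98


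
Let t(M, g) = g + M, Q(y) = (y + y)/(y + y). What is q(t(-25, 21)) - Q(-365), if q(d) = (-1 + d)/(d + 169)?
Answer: -34/33 ≈ -1.0303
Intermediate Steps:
Q(y) = 1 (Q(y) = (2*y)/((2*y)) = (2*y)*(1/(2*y)) = 1)
t(M, g) = M + g
q(d) = (-1 + d)/(169 + d)
q(t(-25, 21)) - Q(-365) = (-1 + (-25 + 21))/(169 + (-25 + 21)) - 1*1 = (-1 - 4)/(169 - 4) - 1 = -5/165 - 1 = (1/165)*(-5) - 1 = -1/33 - 1 = -34/33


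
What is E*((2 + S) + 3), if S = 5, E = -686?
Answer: -6860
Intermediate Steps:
E*((2 + S) + 3) = -686*((2 + 5) + 3) = -686*(7 + 3) = -686*10 = -6860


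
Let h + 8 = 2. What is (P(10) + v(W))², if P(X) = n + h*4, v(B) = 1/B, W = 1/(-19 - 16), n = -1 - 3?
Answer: 3969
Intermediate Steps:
n = -4
W = -1/35 (W = 1/(-35) = -1/35 ≈ -0.028571)
h = -6 (h = -8 + 2 = -6)
P(X) = -28 (P(X) = -4 - 6*4 = -4 - 24 = -28)
(P(10) + v(W))² = (-28 + 1/(-1/35))² = (-28 - 35)² = (-63)² = 3969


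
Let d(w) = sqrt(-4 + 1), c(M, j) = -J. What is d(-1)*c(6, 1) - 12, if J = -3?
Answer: -12 + 3*I*sqrt(3) ≈ -12.0 + 5.1962*I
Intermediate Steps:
c(M, j) = 3 (c(M, j) = -1*(-3) = 3)
d(w) = I*sqrt(3) (d(w) = sqrt(-3) = I*sqrt(3))
d(-1)*c(6, 1) - 12 = (I*sqrt(3))*3 - 12 = 3*I*sqrt(3) - 12 = -12 + 3*I*sqrt(3)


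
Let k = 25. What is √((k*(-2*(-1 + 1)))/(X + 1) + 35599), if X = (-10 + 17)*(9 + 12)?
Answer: √35599 ≈ 188.68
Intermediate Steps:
X = 147 (X = 7*21 = 147)
√((k*(-2*(-1 + 1)))/(X + 1) + 35599) = √((25*(-2*(-1 + 1)))/(147 + 1) + 35599) = √((25*(-2*0))/148 + 35599) = √((25*0)*(1/148) + 35599) = √(0*(1/148) + 35599) = √(0 + 35599) = √35599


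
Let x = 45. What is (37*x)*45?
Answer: 74925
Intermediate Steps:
(37*x)*45 = (37*45)*45 = 1665*45 = 74925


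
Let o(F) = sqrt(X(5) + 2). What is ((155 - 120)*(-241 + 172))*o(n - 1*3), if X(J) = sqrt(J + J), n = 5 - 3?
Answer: -2415*sqrt(2 + sqrt(10)) ≈ -5487.0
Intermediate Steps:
n = 2
X(J) = sqrt(2)*sqrt(J) (X(J) = sqrt(2*J) = sqrt(2)*sqrt(J))
o(F) = sqrt(2 + sqrt(10)) (o(F) = sqrt(sqrt(2)*sqrt(5) + 2) = sqrt(sqrt(10) + 2) = sqrt(2 + sqrt(10)))
((155 - 120)*(-241 + 172))*o(n - 1*3) = ((155 - 120)*(-241 + 172))*sqrt(2 + sqrt(10)) = (35*(-69))*sqrt(2 + sqrt(10)) = -2415*sqrt(2 + sqrt(10))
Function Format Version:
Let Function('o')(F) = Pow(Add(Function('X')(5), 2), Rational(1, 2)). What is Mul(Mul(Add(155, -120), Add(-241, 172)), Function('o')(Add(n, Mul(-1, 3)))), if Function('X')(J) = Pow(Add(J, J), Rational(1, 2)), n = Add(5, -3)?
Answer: Mul(-2415, Pow(Add(2, Pow(10, Rational(1, 2))), Rational(1, 2))) ≈ -5487.0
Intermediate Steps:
n = 2
Function('X')(J) = Mul(Pow(2, Rational(1, 2)), Pow(J, Rational(1, 2))) (Function('X')(J) = Pow(Mul(2, J), Rational(1, 2)) = Mul(Pow(2, Rational(1, 2)), Pow(J, Rational(1, 2))))
Function('o')(F) = Pow(Add(2, Pow(10, Rational(1, 2))), Rational(1, 2)) (Function('o')(F) = Pow(Add(Mul(Pow(2, Rational(1, 2)), Pow(5, Rational(1, 2))), 2), Rational(1, 2)) = Pow(Add(Pow(10, Rational(1, 2)), 2), Rational(1, 2)) = Pow(Add(2, Pow(10, Rational(1, 2))), Rational(1, 2)))
Mul(Mul(Add(155, -120), Add(-241, 172)), Function('o')(Add(n, Mul(-1, 3)))) = Mul(Mul(Add(155, -120), Add(-241, 172)), Pow(Add(2, Pow(10, Rational(1, 2))), Rational(1, 2))) = Mul(Mul(35, -69), Pow(Add(2, Pow(10, Rational(1, 2))), Rational(1, 2))) = Mul(-2415, Pow(Add(2, Pow(10, Rational(1, 2))), Rational(1, 2)))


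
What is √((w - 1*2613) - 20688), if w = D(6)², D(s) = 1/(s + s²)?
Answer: I*√41102963/42 ≈ 152.65*I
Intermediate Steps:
w = 1/1764 (w = (1/(6*(1 + 6)))² = ((⅙)/7)² = ((⅙)*(⅐))² = (1/42)² = 1/1764 ≈ 0.00056689)
√((w - 1*2613) - 20688) = √((1/1764 - 1*2613) - 20688) = √((1/1764 - 2613) - 20688) = √(-4609331/1764 - 20688) = √(-41102963/1764) = I*√41102963/42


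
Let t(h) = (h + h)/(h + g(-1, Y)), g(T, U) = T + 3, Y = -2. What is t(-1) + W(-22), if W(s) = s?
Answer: -24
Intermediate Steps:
g(T, U) = 3 + T
t(h) = 2*h/(2 + h) (t(h) = (h + h)/(h + (3 - 1)) = (2*h)/(h + 2) = (2*h)/(2 + h) = 2*h/(2 + h))
t(-1) + W(-22) = 2*(-1)/(2 - 1) - 22 = 2*(-1)/1 - 22 = 2*(-1)*1 - 22 = -2 - 22 = -24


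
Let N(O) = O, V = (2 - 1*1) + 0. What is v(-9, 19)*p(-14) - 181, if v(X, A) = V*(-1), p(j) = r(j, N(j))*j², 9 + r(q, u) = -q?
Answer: -1161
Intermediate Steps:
V = 1 (V = (2 - 1) + 0 = 1 + 0 = 1)
r(q, u) = -9 - q
p(j) = j²*(-9 - j) (p(j) = (-9 - j)*j² = j²*(-9 - j))
v(X, A) = -1 (v(X, A) = 1*(-1) = -1)
v(-9, 19)*p(-14) - 181 = -(-14)²*(-9 - 1*(-14)) - 181 = -196*(-9 + 14) - 181 = -196*5 - 181 = -1*980 - 181 = -980 - 181 = -1161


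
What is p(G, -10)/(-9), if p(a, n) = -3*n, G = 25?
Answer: -10/3 ≈ -3.3333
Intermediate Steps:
p(G, -10)/(-9) = (-3*(-10))/(-9) = -⅑*30 = -10/3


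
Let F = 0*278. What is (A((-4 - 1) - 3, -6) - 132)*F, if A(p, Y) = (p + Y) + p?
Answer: 0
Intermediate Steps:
F = 0
A(p, Y) = Y + 2*p (A(p, Y) = (Y + p) + p = Y + 2*p)
(A((-4 - 1) - 3, -6) - 132)*F = ((-6 + 2*((-4 - 1) - 3)) - 132)*0 = ((-6 + 2*(-5 - 3)) - 132)*0 = ((-6 + 2*(-8)) - 132)*0 = ((-6 - 16) - 132)*0 = (-22 - 132)*0 = -154*0 = 0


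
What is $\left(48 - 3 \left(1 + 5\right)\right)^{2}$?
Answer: $900$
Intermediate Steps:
$\left(48 - 3 \left(1 + 5\right)\right)^{2} = \left(48 - 18\right)^{2} = 30^{2} = 900$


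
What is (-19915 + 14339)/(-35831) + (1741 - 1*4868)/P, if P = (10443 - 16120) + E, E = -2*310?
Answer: 147155609/225627807 ≈ 0.65221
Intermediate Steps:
E = -620
P = -6297 (P = (10443 - 16120) - 620 = -5677 - 620 = -6297)
(-19915 + 14339)/(-35831) + (1741 - 1*4868)/P = (-19915 + 14339)/(-35831) + (1741 - 1*4868)/(-6297) = -5576*(-1/35831) + (1741 - 4868)*(-1/6297) = 5576/35831 - 3127*(-1/6297) = 5576/35831 + 3127/6297 = 147155609/225627807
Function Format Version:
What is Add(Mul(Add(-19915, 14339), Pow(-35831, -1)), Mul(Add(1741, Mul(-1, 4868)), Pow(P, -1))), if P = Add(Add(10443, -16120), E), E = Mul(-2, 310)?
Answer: Rational(147155609, 225627807) ≈ 0.65221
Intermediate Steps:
E = -620
P = -6297 (P = Add(Add(10443, -16120), -620) = Add(-5677, -620) = -6297)
Add(Mul(Add(-19915, 14339), Pow(-35831, -1)), Mul(Add(1741, Mul(-1, 4868)), Pow(P, -1))) = Add(Mul(Add(-19915, 14339), Pow(-35831, -1)), Mul(Add(1741, Mul(-1, 4868)), Pow(-6297, -1))) = Add(Mul(-5576, Rational(-1, 35831)), Mul(Add(1741, -4868), Rational(-1, 6297))) = Add(Rational(5576, 35831), Mul(-3127, Rational(-1, 6297))) = Add(Rational(5576, 35831), Rational(3127, 6297)) = Rational(147155609, 225627807)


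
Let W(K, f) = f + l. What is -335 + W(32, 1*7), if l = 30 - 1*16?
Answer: -314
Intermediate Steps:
l = 14 (l = 30 - 16 = 14)
W(K, f) = 14 + f (W(K, f) = f + 14 = 14 + f)
-335 + W(32, 1*7) = -335 + (14 + 1*7) = -335 + (14 + 7) = -335 + 21 = -314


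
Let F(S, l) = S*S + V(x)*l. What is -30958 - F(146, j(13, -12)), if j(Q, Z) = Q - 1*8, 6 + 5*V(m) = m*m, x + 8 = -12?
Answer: -52668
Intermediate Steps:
x = -20 (x = -8 - 12 = -20)
V(m) = -6/5 + m**2/5 (V(m) = -6/5 + (m*m)/5 = -6/5 + m**2/5)
j(Q, Z) = -8 + Q (j(Q, Z) = Q - 8 = -8 + Q)
F(S, l) = S**2 + 394*l/5 (F(S, l) = S*S + (-6/5 + (1/5)*(-20)**2)*l = S**2 + (-6/5 + (1/5)*400)*l = S**2 + (-6/5 + 80)*l = S**2 + 394*l/5)
-30958 - F(146, j(13, -12)) = -30958 - (146**2 + 394*(-8 + 13)/5) = -30958 - (21316 + (394/5)*5) = -30958 - (21316 + 394) = -30958 - 1*21710 = -30958 - 21710 = -52668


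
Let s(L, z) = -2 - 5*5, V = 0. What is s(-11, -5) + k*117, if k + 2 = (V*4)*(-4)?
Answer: -261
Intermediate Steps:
s(L, z) = -27 (s(L, z) = -2 - 25 = -27)
k = -2 (k = -2 + (0*4)*(-4) = -2 + 0*(-4) = -2 + 0 = -2)
s(-11, -5) + k*117 = -27 - 2*117 = -27 - 234 = -261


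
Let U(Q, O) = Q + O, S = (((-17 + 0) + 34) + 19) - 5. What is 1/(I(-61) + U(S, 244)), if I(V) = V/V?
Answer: 1/276 ≈ 0.0036232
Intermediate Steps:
I(V) = 1
S = 31 (S = ((-17 + 34) + 19) - 5 = (17 + 19) - 5 = 36 - 5 = 31)
U(Q, O) = O + Q
1/(I(-61) + U(S, 244)) = 1/(1 + (244 + 31)) = 1/(1 + 275) = 1/276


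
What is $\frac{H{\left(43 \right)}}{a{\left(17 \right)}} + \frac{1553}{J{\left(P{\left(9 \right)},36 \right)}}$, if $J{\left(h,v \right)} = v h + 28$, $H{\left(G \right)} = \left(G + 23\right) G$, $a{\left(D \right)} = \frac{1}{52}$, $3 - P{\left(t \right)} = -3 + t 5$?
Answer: $\frac{203063023}{1376} \approx 1.4757 \cdot 10^{5}$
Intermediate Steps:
$P{\left(t \right)} = 6 - 5 t$ ($P{\left(t \right)} = 3 - \left(-3 + t 5\right) = 3 - \left(-3 + 5 t\right) = 6 - 5 t$)
$a{\left(D \right)} = \frac{1}{52}$
$H{\left(G \right)} = G \left(23 + G\right)$ ($H{\left(G \right)} = \left(23 + G\right) G = G \left(23 + G\right)$)
$J{\left(h,v \right)} = 28 + h v$ ($J{\left(h,v \right)} = h v + 28 = 28 + h v$)
$\frac{H{\left(43 \right)}}{a{\left(17 \right)}} + \frac{1553}{J{\left(P{\left(9 \right)},36 \right)}} = 43 \left(23 + 43\right) \frac{1}{\frac{1}{52}} + \frac{1553}{28 + \left(6 - 45\right) 36} = 43 \cdot 66 \cdot 52 + \frac{1553}{28 + \left(6 - 45\right) 36} = 2838 \cdot 52 + \frac{1553}{28 - 1404} = 147576 + \frac{1553}{28 - 1404} = 147576 + \frac{1553}{-1376} = 147576 + 1553 \left(- \frac{1}{1376}\right) = 147576 - \frac{1553}{1376} = \frac{203063023}{1376}$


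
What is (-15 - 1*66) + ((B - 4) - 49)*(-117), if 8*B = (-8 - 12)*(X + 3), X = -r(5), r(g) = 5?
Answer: 5535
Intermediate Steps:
X = -5 (X = -1*5 = -5)
B = 5 (B = ((-8 - 12)*(-5 + 3))/8 = (-20*(-2))/8 = (1/8)*40 = 5)
(-15 - 1*66) + ((B - 4) - 49)*(-117) = (-15 - 1*66) + ((5 - 4) - 49)*(-117) = (-15 - 66) + (1 - 49)*(-117) = -81 - 48*(-117) = -81 + 5616 = 5535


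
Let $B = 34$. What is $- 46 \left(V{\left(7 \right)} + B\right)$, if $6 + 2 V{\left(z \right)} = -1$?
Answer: $-1403$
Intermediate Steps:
$V{\left(z \right)} = - \frac{7}{2}$ ($V{\left(z \right)} = -3 + \frac{1}{2} \left(-1\right) = -3 - \frac{1}{2} = - \frac{7}{2}$)
$- 46 \left(V{\left(7 \right)} + B\right) = - 46 \left(- \frac{7}{2} + 34\right) = \left(-46\right) \frac{61}{2} = -1403$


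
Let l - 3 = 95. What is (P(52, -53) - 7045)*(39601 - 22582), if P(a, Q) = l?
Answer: -118230993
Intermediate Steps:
l = 98 (l = 3 + 95 = 98)
P(a, Q) = 98
(P(52, -53) - 7045)*(39601 - 22582) = (98 - 7045)*(39601 - 22582) = -6947*17019 = -118230993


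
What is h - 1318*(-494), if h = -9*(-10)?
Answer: 651182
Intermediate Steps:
h = 90
h - 1318*(-494) = 90 - 1318*(-494) = 90 + 651092 = 651182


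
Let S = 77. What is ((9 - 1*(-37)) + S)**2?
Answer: 15129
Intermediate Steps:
((9 - 1*(-37)) + S)**2 = ((9 - 1*(-37)) + 77)**2 = ((9 + 37) + 77)**2 = (46 + 77)**2 = 123**2 = 15129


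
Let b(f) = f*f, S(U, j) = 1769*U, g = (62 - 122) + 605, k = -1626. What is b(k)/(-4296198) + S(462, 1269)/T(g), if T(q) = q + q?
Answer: 292358857017/390237985 ≈ 749.18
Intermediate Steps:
g = 545 (g = -60 + 605 = 545)
T(q) = 2*q
b(f) = f²
b(k)/(-4296198) + S(462, 1269)/T(g) = (-1626)²/(-4296198) + (1769*462)/((2*545)) = 2643876*(-1/4296198) + 817278/1090 = -440646/716033 + 817278*(1/1090) = -440646/716033 + 408639/545 = 292358857017/390237985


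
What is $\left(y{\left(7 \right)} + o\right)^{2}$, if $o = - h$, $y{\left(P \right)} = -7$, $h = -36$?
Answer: $841$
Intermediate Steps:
$o = 36$ ($o = \left(-1\right) \left(-36\right) = 36$)
$\left(y{\left(7 \right)} + o\right)^{2} = \left(-7 + 36\right)^{2} = 29^{2} = 841$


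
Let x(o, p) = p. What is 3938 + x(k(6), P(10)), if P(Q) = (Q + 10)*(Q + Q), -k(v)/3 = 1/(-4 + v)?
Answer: 4338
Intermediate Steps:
k(v) = -3/(-4 + v)
P(Q) = 2*Q*(10 + Q) (P(Q) = (10 + Q)*(2*Q) = 2*Q*(10 + Q))
3938 + x(k(6), P(10)) = 3938 + 2*10*(10 + 10) = 3938 + 2*10*20 = 3938 + 400 = 4338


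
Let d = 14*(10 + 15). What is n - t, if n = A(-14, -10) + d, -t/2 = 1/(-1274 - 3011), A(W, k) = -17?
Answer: 1426903/4285 ≈ 333.00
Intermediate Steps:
t = 2/4285 (t = -2/(-1274 - 3011) = -2/(-4285) = -2*(-1/4285) = 2/4285 ≈ 0.00046674)
d = 350 (d = 14*25 = 350)
n = 333 (n = -17 + 350 = 333)
n - t = 333 - 1*2/4285 = 333 - 2/4285 = 1426903/4285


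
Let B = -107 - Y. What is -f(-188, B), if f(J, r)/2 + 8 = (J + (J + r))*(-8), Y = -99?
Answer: -6128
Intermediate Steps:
B = -8 (B = -107 - 1*(-99) = -107 + 99 = -8)
f(J, r) = -16 - 32*J - 16*r (f(J, r) = -16 + 2*((J + (J + r))*(-8)) = -16 + 2*((r + 2*J)*(-8)) = -16 + 2*(-16*J - 8*r) = -16 + (-32*J - 16*r) = -16 - 32*J - 16*r)
-f(-188, B) = -(-16 - 32*(-188) - 16*(-8)) = -(-16 + 6016 + 128) = -1*6128 = -6128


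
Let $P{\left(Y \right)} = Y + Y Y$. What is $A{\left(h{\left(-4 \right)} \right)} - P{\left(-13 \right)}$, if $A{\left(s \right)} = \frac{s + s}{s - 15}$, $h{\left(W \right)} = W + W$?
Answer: $- \frac{3572}{23} \approx -155.3$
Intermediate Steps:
$h{\left(W \right)} = 2 W$
$A{\left(s \right)} = \frac{2 s}{-15 + s}$
$P{\left(Y \right)} = Y + Y^{2}$
$A{\left(h{\left(-4 \right)} \right)} - P{\left(-13 \right)} = \frac{2 \cdot 2 \left(-4\right)}{-15 + 2 \left(-4\right)} - - 13 \left(1 - 13\right) = 2 \left(-8\right) \frac{1}{-15 - 8} - \left(-13\right) \left(-12\right) = 2 \left(-8\right) \frac{1}{-23} - 156 = 2 \left(-8\right) \left(- \frac{1}{23}\right) - 156 = \frac{16}{23} - 156 = - \frac{3572}{23}$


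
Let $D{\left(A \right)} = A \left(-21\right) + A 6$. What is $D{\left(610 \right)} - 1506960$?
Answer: $-1516110$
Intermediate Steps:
$D{\left(A \right)} = - 15 A$ ($D{\left(A \right)} = - 21 A + 6 A = - 15 A$)
$D{\left(610 \right)} - 1506960 = \left(-15\right) 610 - 1506960 = -9150 - 1506960 = -1516110$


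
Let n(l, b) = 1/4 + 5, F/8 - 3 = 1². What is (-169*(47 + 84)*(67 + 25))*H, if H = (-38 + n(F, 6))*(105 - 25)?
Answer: 5336384560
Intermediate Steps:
F = 32 (F = 24 + 8*1² = 24 + 8*1 = 24 + 8 = 32)
n(l, b) = 21/4 (n(l, b) = 1*(¼) + 5 = ¼ + 5 = 21/4)
H = -2620 (H = (-38 + 21/4)*(105 - 25) = -131/4*80 = -2620)
(-169*(47 + 84)*(67 + 25))*H = -169*(47 + 84)*(67 + 25)*(-2620) = -22139*92*(-2620) = -169*12052*(-2620) = -2036788*(-2620) = 5336384560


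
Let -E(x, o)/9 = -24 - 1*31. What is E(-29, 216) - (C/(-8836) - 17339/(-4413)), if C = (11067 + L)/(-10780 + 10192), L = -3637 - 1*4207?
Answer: 1251031156381/2547560176 ≈ 491.07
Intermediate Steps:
L = -7844 (L = -3637 - 4207 = -7844)
E(x, o) = 495 (E(x, o) = -9*(-24 - 1*31) = -9*(-24 - 31) = -9*(-55) = 495)
C = -3223/588 (C = (11067 - 7844)/(-10780 + 10192) = 3223/(-588) = 3223*(-1/588) = -3223/588 ≈ -5.4813)
E(-29, 216) - (C/(-8836) - 17339/(-4413)) = 495 - (-3223/588/(-8836) - 17339/(-4413)) = 495 - (-3223/588*(-1/8836) - 17339*(-1/4413)) = 495 - (3223/5195568 + 17339/4413) = 495 - 1*10011130739/2547560176 = 495 - 10011130739/2547560176 = 1251031156381/2547560176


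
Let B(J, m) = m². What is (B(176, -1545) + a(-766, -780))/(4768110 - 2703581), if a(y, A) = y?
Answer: 2386259/2064529 ≈ 1.1558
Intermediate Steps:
(B(176, -1545) + a(-766, -780))/(4768110 - 2703581) = ((-1545)² - 766)/(4768110 - 2703581) = (2387025 - 766)/2064529 = 2386259*(1/2064529) = 2386259/2064529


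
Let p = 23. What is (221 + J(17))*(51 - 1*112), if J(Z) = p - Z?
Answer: -13847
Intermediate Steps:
J(Z) = 23 - Z
(221 + J(17))*(51 - 1*112) = (221 + (23 - 1*17))*(51 - 1*112) = (221 + (23 - 17))*(51 - 112) = (221 + 6)*(-61) = 227*(-61) = -13847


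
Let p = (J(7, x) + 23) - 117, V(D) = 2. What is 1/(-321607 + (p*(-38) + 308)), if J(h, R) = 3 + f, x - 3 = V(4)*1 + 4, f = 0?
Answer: -1/317841 ≈ -3.1462e-6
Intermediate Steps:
x = 9 (x = 3 + (2*1 + 4) = 3 + (2 + 4) = 3 + 6 = 9)
J(h, R) = 3 (J(h, R) = 3 + 0 = 3)
p = -91 (p = (3 + 23) - 117 = 26 - 117 = -91)
1/(-321607 + (p*(-38) + 308)) = 1/(-321607 + (-91*(-38) + 308)) = 1/(-321607 + (3458 + 308)) = 1/(-321607 + 3766) = 1/(-317841) = -1/317841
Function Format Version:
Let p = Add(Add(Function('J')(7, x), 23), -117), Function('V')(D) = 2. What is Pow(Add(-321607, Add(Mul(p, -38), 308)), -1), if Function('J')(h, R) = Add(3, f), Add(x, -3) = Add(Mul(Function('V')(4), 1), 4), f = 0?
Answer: Rational(-1, 317841) ≈ -3.1462e-6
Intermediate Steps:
x = 9 (x = Add(3, Add(Mul(2, 1), 4)) = Add(3, Add(2, 4)) = Add(3, 6) = 9)
Function('J')(h, R) = 3 (Function('J')(h, R) = Add(3, 0) = 3)
p = -91 (p = Add(Add(3, 23), -117) = Add(26, -117) = -91)
Pow(Add(-321607, Add(Mul(p, -38), 308)), -1) = Pow(Add(-321607, Add(Mul(-91, -38), 308)), -1) = Pow(Add(-321607, Add(3458, 308)), -1) = Pow(Add(-321607, 3766), -1) = Pow(-317841, -1) = Rational(-1, 317841)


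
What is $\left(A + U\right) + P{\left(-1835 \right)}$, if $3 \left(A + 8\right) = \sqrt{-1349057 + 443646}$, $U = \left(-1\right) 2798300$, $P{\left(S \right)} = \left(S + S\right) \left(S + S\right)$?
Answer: $10670592 + \frac{i \sqrt{905411}}{3} \approx 1.0671 \cdot 10^{7} + 317.18 i$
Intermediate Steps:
$P{\left(S \right)} = 4 S^{2}$ ($P{\left(S \right)} = 2 S 2 S = 4 S^{2}$)
$U = -2798300$
$A = -8 + \frac{i \sqrt{905411}}{3}$ ($A = -8 + \frac{\sqrt{-1349057 + 443646}}{3} = -8 + \frac{\sqrt{-905411}}{3} = -8 + \frac{i \sqrt{905411}}{3} \approx -8.0 + 317.18 i$)
$\left(A + U\right) + P{\left(-1835 \right)} = \left(\left(-8 + \frac{i \sqrt{905411}}{3}\right) - 2798300\right) + 4 \left(-1835\right)^{2} = \left(-2798308 + \frac{i \sqrt{905411}}{3}\right) + 4 \cdot 3367225 = \left(-2798308 + \frac{i \sqrt{905411}}{3}\right) + 13468900 = 10670592 + \frac{i \sqrt{905411}}{3}$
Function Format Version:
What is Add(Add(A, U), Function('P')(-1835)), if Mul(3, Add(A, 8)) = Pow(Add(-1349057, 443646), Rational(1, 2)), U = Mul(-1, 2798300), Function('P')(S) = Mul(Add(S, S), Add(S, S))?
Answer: Add(10670592, Mul(Rational(1, 3), I, Pow(905411, Rational(1, 2)))) ≈ Add(1.0671e+7, Mul(317.18, I))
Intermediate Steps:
Function('P')(S) = Mul(4, Pow(S, 2)) (Function('P')(S) = Mul(Mul(2, S), Mul(2, S)) = Mul(4, Pow(S, 2)))
U = -2798300
A = Add(-8, Mul(Rational(1, 3), I, Pow(905411, Rational(1, 2)))) (A = Add(-8, Mul(Rational(1, 3), Pow(Add(-1349057, 443646), Rational(1, 2)))) = Add(-8, Mul(Rational(1, 3), Pow(-905411, Rational(1, 2)))) = Add(-8, Mul(Rational(1, 3), Mul(I, Pow(905411, Rational(1, 2))))) = Add(-8, Mul(Rational(1, 3), I, Pow(905411, Rational(1, 2)))) ≈ Add(-8.0000, Mul(317.18, I)))
Add(Add(A, U), Function('P')(-1835)) = Add(Add(Add(-8, Mul(Rational(1, 3), I, Pow(905411, Rational(1, 2)))), -2798300), Mul(4, Pow(-1835, 2))) = Add(Add(-2798308, Mul(Rational(1, 3), I, Pow(905411, Rational(1, 2)))), Mul(4, 3367225)) = Add(Add(-2798308, Mul(Rational(1, 3), I, Pow(905411, Rational(1, 2)))), 13468900) = Add(10670592, Mul(Rational(1, 3), I, Pow(905411, Rational(1, 2))))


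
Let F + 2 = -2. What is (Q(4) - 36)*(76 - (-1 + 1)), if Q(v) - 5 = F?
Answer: -2660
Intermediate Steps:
F = -4 (F = -2 - 2 = -4)
Q(v) = 1 (Q(v) = 5 - 4 = 1)
(Q(4) - 36)*(76 - (-1 + 1)) = (1 - 36)*(76 - (-1 + 1)) = -35*(76 - 1*0) = -35*(76 + 0) = -35*76 = -2660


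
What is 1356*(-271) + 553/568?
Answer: -208725815/568 ≈ -3.6748e+5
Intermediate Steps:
1356*(-271) + 553/568 = -367476 + 553*(1/568) = -367476 + 553/568 = -208725815/568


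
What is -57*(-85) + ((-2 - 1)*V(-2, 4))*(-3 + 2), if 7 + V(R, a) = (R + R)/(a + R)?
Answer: 4818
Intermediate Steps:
V(R, a) = -7 + 2*R/(R + a) (V(R, a) = -7 + (R + R)/(a + R) = -7 + (2*R)/(R + a) = -7 + 2*R/(R + a))
-57*(-85) + ((-2 - 1)*V(-2, 4))*(-3 + 2) = -57*(-85) + ((-2 - 1)*((-7*4 - 5*(-2))/(-2 + 4)))*(-3 + 2) = 4845 - 3*(-28 + 10)/2*(-1) = 4845 - 3*(-18)/2*(-1) = 4845 - 3*(-9)*(-1) = 4845 + 27*(-1) = 4845 - 27 = 4818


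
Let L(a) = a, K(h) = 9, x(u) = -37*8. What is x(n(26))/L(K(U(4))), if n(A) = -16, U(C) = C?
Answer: -296/9 ≈ -32.889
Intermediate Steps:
x(u) = -296
x(n(26))/L(K(U(4))) = -296/9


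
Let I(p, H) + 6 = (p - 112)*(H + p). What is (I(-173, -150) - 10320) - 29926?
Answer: 51803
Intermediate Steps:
I(p, H) = -6 + (-112 + p)*(H + p) (I(p, H) = -6 + (p - 112)*(H + p) = -6 + (-112 + p)*(H + p))
(I(-173, -150) - 10320) - 29926 = ((-6 + (-173)² - 112*(-150) - 112*(-173) - 150*(-173)) - 10320) - 29926 = ((-6 + 29929 + 16800 + 19376 + 25950) - 10320) - 29926 = (92049 - 10320) - 29926 = 81729 - 29926 = 51803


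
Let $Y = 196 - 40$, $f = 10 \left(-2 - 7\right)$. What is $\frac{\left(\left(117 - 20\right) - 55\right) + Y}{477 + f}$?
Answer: $\frac{22}{43} \approx 0.51163$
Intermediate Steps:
$f = -90$ ($f = 10 \left(-9\right) = -90$)
$Y = 156$
$\frac{\left(\left(117 - 20\right) - 55\right) + Y}{477 + f} = \frac{\left(\left(117 - 20\right) - 55\right) + 156}{477 - 90} = \frac{\left(97 - 55\right) + 156}{387} = \left(42 + 156\right) \frac{1}{387} = 198 \cdot \frac{1}{387} = \frac{22}{43}$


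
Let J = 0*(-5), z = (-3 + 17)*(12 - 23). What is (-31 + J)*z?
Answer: 4774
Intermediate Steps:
z = -154 (z = 14*(-11) = -154)
J = 0
(-31 + J)*z = (-31 + 0)*(-154) = -31*(-154) = 4774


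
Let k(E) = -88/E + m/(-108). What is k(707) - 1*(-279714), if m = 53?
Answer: 21357795209/76356 ≈ 2.7971e+5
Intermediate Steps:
k(E) = -53/108 - 88/E (k(E) = -88/E + 53/(-108) = -88/E + 53*(-1/108) = -88/E - 53/108 = -53/108 - 88/E)
k(707) - 1*(-279714) = (-53/108 - 88/707) - 1*(-279714) = (-53/108 - 88*1/707) + 279714 = (-53/108 - 88/707) + 279714 = -46975/76356 + 279714 = 21357795209/76356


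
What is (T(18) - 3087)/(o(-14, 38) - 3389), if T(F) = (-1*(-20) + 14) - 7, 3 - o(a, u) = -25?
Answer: 3060/3361 ≈ 0.91044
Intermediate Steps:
o(a, u) = 28 (o(a, u) = 3 - 1*(-25) = 3 + 25 = 28)
T(F) = 27 (T(F) = (20 + 14) - 7 = 34 - 7 = 27)
(T(18) - 3087)/(o(-14, 38) - 3389) = (27 - 3087)/(28 - 3389) = -3060/(-3361) = -3060*(-1/3361) = 3060/3361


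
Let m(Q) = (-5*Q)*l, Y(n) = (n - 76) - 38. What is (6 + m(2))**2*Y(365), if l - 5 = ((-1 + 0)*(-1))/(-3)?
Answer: 3735884/9 ≈ 4.1510e+5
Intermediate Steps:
Y(n) = -114 + n (Y(n) = (-76 + n) - 38 = -114 + n)
l = 14/3 (l = 5 + ((-1 + 0)*(-1))/(-3) = 5 - 1*(-1)*(-1/3) = 5 + 1*(-1/3) = 5 - 1/3 = 14/3 ≈ 4.6667)
m(Q) = -70*Q/3 (m(Q) = -5*Q*(14/3) = -70*Q/3)
(6 + m(2))**2*Y(365) = (6 - 70/3*2)**2*(-114 + 365) = (6 - 140/3)**2*251 = (-122/3)**2*251 = (14884/9)*251 = 3735884/9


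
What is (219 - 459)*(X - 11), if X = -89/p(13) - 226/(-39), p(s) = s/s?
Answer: 293920/13 ≈ 22609.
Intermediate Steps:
p(s) = 1
X = -3245/39 (X = -89/1 - 226/(-39) = -89*1 - 226*(-1/39) = -89 + 226/39 = -3245/39 ≈ -83.205)
(219 - 459)*(X - 11) = (219 - 459)*(-3245/39 - 11) = -240*(-3674/39) = 293920/13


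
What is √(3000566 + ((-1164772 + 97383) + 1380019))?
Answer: 2*√828299 ≈ 1820.2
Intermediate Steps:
√(3000566 + ((-1164772 + 97383) + 1380019)) = √(3000566 + (-1067389 + 1380019)) = √(3000566 + 312630) = √3313196 = 2*√828299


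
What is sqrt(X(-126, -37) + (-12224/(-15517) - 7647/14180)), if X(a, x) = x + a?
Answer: I*sqrt(1969849240384206635)/110015530 ≈ 12.757*I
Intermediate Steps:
X(a, x) = a + x
sqrt(X(-126, -37) + (-12224/(-15517) - 7647/14180)) = sqrt((-126 - 37) + (-12224/(-15517) - 7647/14180)) = sqrt(-163 + (-12224*(-1/15517) - 7647*1/14180)) = sqrt(-163 + (12224/15517 - 7647/14180)) = sqrt(-163 + 54677821/220031060) = sqrt(-35810384959/220031060) = I*sqrt(1969849240384206635)/110015530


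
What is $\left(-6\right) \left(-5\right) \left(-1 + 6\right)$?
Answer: $150$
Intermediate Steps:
$\left(-6\right) \left(-5\right) \left(-1 + 6\right) = 30 \cdot 5 = 150$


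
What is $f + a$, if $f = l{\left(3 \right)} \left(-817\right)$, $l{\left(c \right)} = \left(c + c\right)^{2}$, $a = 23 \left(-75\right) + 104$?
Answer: $-31033$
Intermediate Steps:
$a = -1621$ ($a = -1725 + 104 = -1621$)
$l{\left(c \right)} = 4 c^{2}$ ($l{\left(c \right)} = \left(2 c\right)^{2} = 4 c^{2}$)
$f = -29412$ ($f = 4 \cdot 3^{2} \left(-817\right) = 4 \cdot 9 \left(-817\right) = 36 \left(-817\right) = -29412$)
$f + a = -29412 - 1621 = -31033$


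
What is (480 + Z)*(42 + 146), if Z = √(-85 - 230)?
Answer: 90240 + 564*I*√35 ≈ 90240.0 + 3336.7*I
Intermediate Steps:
Z = 3*I*√35 (Z = √(-315) = 3*I*√35 ≈ 17.748*I)
(480 + Z)*(42 + 146) = (480 + 3*I*√35)*(42 + 146) = (480 + 3*I*√35)*188 = 90240 + 564*I*√35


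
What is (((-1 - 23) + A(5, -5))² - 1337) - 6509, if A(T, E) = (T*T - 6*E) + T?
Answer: -6550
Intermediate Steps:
A(T, E) = T + T² - 6*E (A(T, E) = (T² - 6*E) + T = T + T² - 6*E)
(((-1 - 23) + A(5, -5))² - 1337) - 6509 = (((-1 - 23) + (5 + 5² - 6*(-5)))² - 1337) - 6509 = ((-24 + (5 + 25 + 30))² - 1337) - 6509 = ((-24 + 60)² - 1337) - 6509 = (36² - 1337) - 6509 = (1296 - 1337) - 6509 = -41 - 6509 = -6550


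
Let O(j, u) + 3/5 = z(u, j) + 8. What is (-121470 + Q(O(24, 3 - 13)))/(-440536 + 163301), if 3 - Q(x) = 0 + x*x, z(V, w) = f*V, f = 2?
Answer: 3040644/6930875 ≈ 0.43871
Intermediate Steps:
z(V, w) = 2*V
O(j, u) = 37/5 + 2*u (O(j, u) = -⅗ + (2*u + 8) = -⅗ + (8 + 2*u) = 37/5 + 2*u)
Q(x) = 3 - x² (Q(x) = 3 - (0 + x*x) = 3 - (0 + x²) = 3 - x²)
(-121470 + Q(O(24, 3 - 13)))/(-440536 + 163301) = (-121470 + (3 - (37/5 + 2*(3 - 13))²))/(-440536 + 163301) = (-121470 + (3 - (37/5 + 2*(-10))²))/(-277235) = (-121470 + (3 - (37/5 - 20)²))*(-1/277235) = (-121470 + (3 - (-63/5)²))*(-1/277235) = (-121470 + (3 - 1*3969/25))*(-1/277235) = (-121470 + (3 - 3969/25))*(-1/277235) = (-121470 - 3894/25)*(-1/277235) = -3040644/25*(-1/277235) = 3040644/6930875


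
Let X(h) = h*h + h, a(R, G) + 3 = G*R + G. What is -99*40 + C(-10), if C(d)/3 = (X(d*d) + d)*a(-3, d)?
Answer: 510630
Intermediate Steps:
a(R, G) = -3 + G + G*R (a(R, G) = -3 + (G*R + G) = -3 + (G + G*R) = -3 + G + G*R)
X(h) = h + h**2 (X(h) = h**2 + h = h + h**2)
C(d) = 3*(-3 - 2*d)*(d + d**2*(1 + d**2)) (C(d) = 3*(((d*d)*(1 + d*d) + d)*(-3 + d + d*(-3))) = 3*((d**2*(1 + d**2) + d)*(-3 + d - 3*d)) = 3*((d + d**2*(1 + d**2))*(-3 - 2*d)) = 3*((-3 - 2*d)*(d + d**2*(1 + d**2))) = 3*(-3 - 2*d)*(d + d**2*(1 + d**2)))
-99*40 + C(-10) = -99*40 + 3*(-10)*(1 - 10*(1 + (-10)**2))*(-3 - 2*(-10)) = -3960 + 3*(-10)*(1 - 10*(1 + 100))*(-3 + 20) = -3960 + 3*(-10)*(1 - 10*101)*17 = -3960 + 3*(-10)*(1 - 1010)*17 = -3960 + 3*(-10)*(-1009)*17 = -3960 + 514590 = 510630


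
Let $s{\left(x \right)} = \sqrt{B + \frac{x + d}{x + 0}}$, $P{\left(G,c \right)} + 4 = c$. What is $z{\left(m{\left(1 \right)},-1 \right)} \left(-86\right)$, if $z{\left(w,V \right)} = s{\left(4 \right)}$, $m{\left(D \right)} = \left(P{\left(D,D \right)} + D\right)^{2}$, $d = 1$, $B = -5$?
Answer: $- 43 i \sqrt{15} \approx - 166.54 i$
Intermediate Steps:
$P{\left(G,c \right)} = -4 + c$
$m{\left(D \right)} = \left(-4 + 2 D\right)^{2}$ ($m{\left(D \right)} = \left(\left(-4 + D\right) + D\right)^{2} = \left(-4 + 2 D\right)^{2}$)
$s{\left(x \right)} = \sqrt{-5 + \frac{1 + x}{x}}$ ($s{\left(x \right)} = \sqrt{-5 + \frac{x + 1}{x + 0}} = \sqrt{-5 + \frac{1 + x}{x}}$)
$z{\left(w,V \right)} = \frac{i \sqrt{15}}{2}$ ($z{\left(w,V \right)} = \sqrt{-4 + \frac{1}{4}} = \sqrt{- \frac{15}{4}} = \frac{i \sqrt{15}}{2}$)
$z{\left(m{\left(1 \right)},-1 \right)} \left(-86\right) = \frac{i \sqrt{15}}{2} \left(-86\right) = - 43 i \sqrt{15}$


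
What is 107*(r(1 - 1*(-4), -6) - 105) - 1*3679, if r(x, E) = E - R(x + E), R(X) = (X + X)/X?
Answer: -15770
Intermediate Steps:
R(X) = 2 (R(X) = (2*X)/X = 2)
r(x, E) = -2 + E (r(x, E) = E - 1*2 = E - 2 = -2 + E)
107*(r(1 - 1*(-4), -6) - 105) - 1*3679 = 107*((-2 - 6) - 105) - 1*3679 = 107*(-8 - 105) - 3679 = 107*(-113) - 3679 = -12091 - 3679 = -15770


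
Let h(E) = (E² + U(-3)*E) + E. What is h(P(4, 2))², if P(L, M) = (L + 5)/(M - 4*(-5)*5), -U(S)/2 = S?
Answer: 522729/1336336 ≈ 0.39117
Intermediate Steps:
U(S) = -2*S
P(L, M) = (5 + L)/(100 + M) (P(L, M) = (5 + L)/(M + 20*5) = (5 + L)/(M + 100) = (5 + L)/(100 + M))
h(E) = E² + 7*E (h(E) = (E² + (-2*(-3))*E) + E = (E² + 6*E) + E = E² + 7*E)
h(P(4, 2))² = (((5 + 4)/(100 + 2))*(7 + (5 + 4)/(100 + 2)))² = ((9/102)*(7 + 9/102))² = (((1/102)*9)*(7 + (1/102)*9))² = (3*(7 + 3/34)/34)² = ((3/34)*(241/34))² = (723/1156)² = 522729/1336336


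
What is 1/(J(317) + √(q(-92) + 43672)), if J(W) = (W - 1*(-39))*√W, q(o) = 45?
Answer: 1/(√43717 + 356*√317) ≈ 0.00015273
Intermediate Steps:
J(W) = √W*(39 + W) (J(W) = (W + 39)*√W = (39 + W)*√W = √W*(39 + W))
1/(J(317) + √(q(-92) + 43672)) = 1/(√317*(39 + 317) + √(45 + 43672)) = 1/(√317*356 + √43717) = 1/(356*√317 + √43717) = 1/(√43717 + 356*√317)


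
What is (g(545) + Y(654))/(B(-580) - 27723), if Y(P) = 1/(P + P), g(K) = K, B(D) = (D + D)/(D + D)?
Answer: -712861/36260376 ≈ -0.019659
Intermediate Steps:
B(D) = 1 (B(D) = (2*D)/((2*D)) = (2*D)*(1/(2*D)) = 1)
Y(P) = 1/(2*P)
(g(545) + Y(654))/(B(-580) - 27723) = (545 + (1/2)/654)/(1 - 27723) = (545 + (1/2)*(1/654))/(-27722) = (545 + 1/1308)*(-1/27722) = (712861/1308)*(-1/27722) = -712861/36260376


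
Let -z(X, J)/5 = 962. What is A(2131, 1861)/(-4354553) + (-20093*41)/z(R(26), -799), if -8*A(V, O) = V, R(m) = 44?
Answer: 14349354607411/83781599720 ≈ 171.27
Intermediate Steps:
A(V, O) = -V/8
z(X, J) = -4810 (z(X, J) = -5*962 = -4810)
A(2131, 1861)/(-4354553) + (-20093*41)/z(R(26), -799) = -1/8*2131/(-4354553) - 20093*41/(-4810) = -2131/8*(-1/4354553) - 823813*(-1/4810) = 2131/34836424 + 823813/4810 = 14349354607411/83781599720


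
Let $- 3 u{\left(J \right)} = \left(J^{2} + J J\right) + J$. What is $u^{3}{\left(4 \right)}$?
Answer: $-1728$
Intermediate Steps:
$u{\left(J \right)} = - \frac{2 J^{2}}{3} - \frac{J}{3}$ ($u{\left(J \right)} = - \frac{\left(J^{2} + J J\right) + J}{3} = - \frac{\left(J^{2} + J^{2}\right) + J}{3} = - \frac{2 J^{2} + J}{3} = - \frac{J + 2 J^{2}}{3} = - \frac{2 J^{2}}{3} - \frac{J}{3}$)
$u^{3}{\left(4 \right)} = \left(\left(- \frac{1}{3}\right) 4 \left(1 + 2 \cdot 4\right)\right)^{3} = \left(\left(- \frac{1}{3}\right) 4 \left(1 + 8\right)\right)^{3} = \left(\left(- \frac{1}{3}\right) 4 \cdot 9\right)^{3} = \left(-12\right)^{3} = -1728$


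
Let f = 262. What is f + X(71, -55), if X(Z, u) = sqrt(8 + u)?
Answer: 262 + I*sqrt(47) ≈ 262.0 + 6.8557*I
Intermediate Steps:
f + X(71, -55) = 262 + sqrt(8 - 55) = 262 + sqrt(-47) = 262 + I*sqrt(47)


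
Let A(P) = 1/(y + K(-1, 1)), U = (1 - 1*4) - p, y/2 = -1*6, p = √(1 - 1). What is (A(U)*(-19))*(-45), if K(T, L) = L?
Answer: -855/11 ≈ -77.727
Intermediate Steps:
p = 0 (p = √0 = 0)
y = -12 (y = 2*(-1*6) = 2*(-6) = -12)
U = -3 (U = (1 - 1*4) - 1*0 = (1 - 4) + 0 = -3 + 0 = -3)
A(P) = -1/11 (A(P) = 1/(-12 + 1) = 1/(-11) = -1/11)
(A(U)*(-19))*(-45) = -1/11*(-19)*(-45) = (19/11)*(-45) = -855/11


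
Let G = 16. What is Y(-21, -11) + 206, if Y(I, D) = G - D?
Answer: 233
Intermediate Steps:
Y(I, D) = 16 - D
Y(-21, -11) + 206 = (16 - 1*(-11)) + 206 = (16 + 11) + 206 = 27 + 206 = 233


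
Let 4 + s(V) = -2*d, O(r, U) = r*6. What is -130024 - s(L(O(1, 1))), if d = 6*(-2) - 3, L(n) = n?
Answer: -130050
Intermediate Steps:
O(r, U) = 6*r
d = -15 (d = -12 - 3 = -15)
s(V) = 26 (s(V) = -4 - 2*(-15) = -4 + 30 = 26)
-130024 - s(L(O(1, 1))) = -130024 - 1*26 = -130024 - 26 = -130050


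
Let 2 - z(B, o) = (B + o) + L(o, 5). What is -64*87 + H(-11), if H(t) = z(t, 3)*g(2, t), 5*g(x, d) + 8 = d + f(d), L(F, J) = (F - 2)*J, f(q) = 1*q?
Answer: -5598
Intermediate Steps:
f(q) = q
L(F, J) = J*(-2 + F) (L(F, J) = (-2 + F)*J = J*(-2 + F))
g(x, d) = -8/5 + 2*d/5 (g(x, d) = -8/5 + (d + d)/5 = -8/5 + (2*d)/5 = -8/5 + 2*d/5)
z(B, o) = 12 - B - 6*o (z(B, o) = 2 - ((B + o) + 5*(-2 + o)) = 2 - ((B + o) + (-10 + 5*o)) = 2 - (-10 + B + 6*o) = 2 + (10 - B - 6*o) = 12 - B - 6*o)
H(t) = (-6 - t)*(-8/5 + 2*t/5) (H(t) = (12 - t - 6*3)*(-8/5 + 2*t/5) = (12 - t - 18)*(-8/5 + 2*t/5) = (-6 - t)*(-8/5 + 2*t/5))
-64*87 + H(-11) = -64*87 - 2*(-4 - 11)*(6 - 11)/5 = -5568 - ⅖*(-15)*(-5) = -5568 - 30 = -5598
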